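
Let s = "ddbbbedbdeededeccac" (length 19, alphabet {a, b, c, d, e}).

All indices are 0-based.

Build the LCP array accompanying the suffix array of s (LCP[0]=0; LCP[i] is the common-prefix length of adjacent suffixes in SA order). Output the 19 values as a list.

rank | idx | suffix
   0 |  17 | ac
   1 |   2 | bbbedbdeededeccac
   2 |   3 | bbedbdeededeccac
   3 |   7 | bdeededeccac
   4 |   4 | bedbdeededeccac
   5 |  18 | c
   6 |  16 | cac
   7 |  15 | ccac
   8 |   1 | dbbbedbdeededeccac
   9 |   6 | dbdeededeccac
  10 |   0 | ddbbbedbdeededeccac
  11 |  13 | deccac
  12 |  11 | dedeccac
  13 |   8 | deededeccac
  14 |  14 | eccac
  15 |   5 | edbdeededeccac
  16 |  12 | edeccac
  17 |  10 | ededeccac
  18 |   9 | eededeccac

SA = [17, 2, 3, 7, 4, 18, 16, 15, 1, 6, 0, 13, 11, 8, 14, 5, 12, 10, 9]
i: (SA[i-1],SA[i]) lcp shared
  1: (17,2) 0 ''
  2: (2,3) 2 'bb'
  3: (3,7) 1 'b'
  4: (7,4) 1 'b'
  5: (4,18) 0 ''
  6: (18,16) 1 'c'
  7: (16,15) 1 'c'
  8: (15,1) 0 ''
  9: (1,6) 2 'db'
  10: (6,0) 1 'd'
  11: (0,13) 1 'd'
  12: (13,11) 2 'de'
  13: (11,8) 2 'de'
  14: (8,14) 0 ''
  15: (14,5) 1 'e'
  16: (5,12) 2 'ed'
  17: (12,10) 3 'ede'
  18: (10,9) 1 'e'

[0, 0, 2, 1, 1, 0, 1, 1, 0, 2, 1, 1, 2, 2, 0, 1, 2, 3, 1]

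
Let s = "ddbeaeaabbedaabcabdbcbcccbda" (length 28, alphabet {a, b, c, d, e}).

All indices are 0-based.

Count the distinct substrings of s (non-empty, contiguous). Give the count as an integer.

sorted suffixes:
  #0 SA[0]=27  'a'
  #1 SA[1]=6  'aabbedaabcabdbcbcccbda'
  #2 SA[2]=12  'aabcabdbcbcccbda'
  #3 SA[3]=7  'abbedaabcabdbcbcccbda'
  #4 SA[4]=13  'abcabdbcbcccbda'
  #5 SA[5]=16  'abdbcbcccbda'
  #6 SA[6]=4  'aeaabbedaabcabdbcbcccbda'
  #7 SA[7]=8  'bbedaabcabdbcbcccbda'
  #8 SA[8]=14  'bcabdbcbcccbda'
  #9 SA[9]=19  'bcbcccbda'
  #10 SA[10]=21  'bcccbda'
  #11 SA[11]=25  'bda'
  #12 SA[12]=17  'bdbcbcccbda'
  #13 SA[13]=2  'beaeaabbedaabcabdbcbcccbda'
  #14 SA[14]=9  'bedaabcabdbcbcccbda'
  #15 SA[15]=15  'cabdbcbcccbda'
  #16 SA[16]=20  'cbcccbda'
  #17 SA[17]=24  'cbda'
  #18 SA[18]=23  'ccbda'
  #19 SA[19]=22  'cccbda'
  #20 SA[20]=26  'da'
  #21 SA[21]=11  'daabcabdbcbcccbda'
  #22 SA[22]=18  'dbcbcccbda'
  #23 SA[23]=1  'dbeaeaabbedaabcabdbcbcccbda'
  #24 SA[24]=0  'ddbeaeaabbedaabcabdbcbcccbda'
  #25 SA[25]=5  'eaabbedaabcabdbcbcccbda'
  #26 SA[26]=3  'eaeaabbedaabcabdbcbcccbda'
  #27 SA[27]=10  'edaabcabdbcbcccbda'

SA = [27, 6, 12, 7, 13, 16, 4, 8, 14, 19, 21, 25, 17, 2, 9, 15, 20, 24, 23, 22, 26, 11, 18, 1, 0, 5, 3, 10]
i: (SA[i-1],SA[i]) lcp shared
  1: (27,6) 1 'a'
  2: (6,12) 3 'aab'
  3: (12,7) 1 'a'
  4: (7,13) 2 'ab'
  5: (13,16) 2 'ab'
  6: (16,4) 1 'a'
  7: (4,8) 0 ''
  8: (8,14) 1 'b'
  9: (14,19) 2 'bc'
  10: (19,21) 2 'bc'
  11: (21,25) 1 'b'
  12: (25,17) 2 'bd'
  13: (17,2) 1 'b'
  14: (2,9) 2 'be'
  15: (9,15) 0 ''
  16: (15,20) 1 'c'
  17: (20,24) 2 'cb'
  18: (24,23) 1 'c'
  19: (23,22) 2 'cc'
  20: (22,26) 0 ''
  21: (26,11) 2 'da'
  22: (11,18) 1 'd'
  23: (18,1) 2 'db'
  24: (1,0) 1 'd'
  25: (0,5) 0 ''
  26: (5,3) 2 'ea'
  27: (3,10) 1 'e'

n(n+1)/2 = 28·29/2 = 406
Σ LCP = 0 + 1 + 3 + 1 + 2 + 2 + 1 + 0 + 1 + 2 + 2 + 1 + 2 + 1 + 2 + 0 + 1 + 2 + 1 + 2 + 0 + 2 + 1 + 2 + 1 + 0 + 2 + 1 = 36
distinct = 406 − 36 = 370

370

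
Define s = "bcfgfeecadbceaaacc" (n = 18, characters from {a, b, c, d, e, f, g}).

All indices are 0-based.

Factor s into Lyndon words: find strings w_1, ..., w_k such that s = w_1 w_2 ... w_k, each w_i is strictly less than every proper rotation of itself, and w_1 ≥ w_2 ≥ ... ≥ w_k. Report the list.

emit factor 1: 'bcfgfeec' (i=0, period=8)
emit factor 2: 'adbce' (i=8, period=5)
emit factor 3: 'aaacc' (i=13, period=5)

["bcfgfeec", "adbce", "aaacc"]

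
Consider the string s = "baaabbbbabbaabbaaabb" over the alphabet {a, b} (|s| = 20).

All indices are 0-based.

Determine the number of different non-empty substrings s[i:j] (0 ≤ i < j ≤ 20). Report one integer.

156

sorted suffixes:
  #0 SA[0]=15  'aaabb'
  #1 SA[1]=1  'aaabbbbabbaabbaaabb'
  #2 SA[2]=16  'aabb'
  #3 SA[3]=11  'aabbaaabb'
  #4 SA[4]=2  'aabbbbabbaabbaaabb'
  #5 SA[5]=17  'abb'
  #6 SA[6]=12  'abbaaabb'
  #7 SA[7]=8  'abbaabbaaabb'
  #8 SA[8]=3  'abbbbabbaabbaaabb'
  #9 SA[9]=19  'b'
  #10 SA[10]=14  'baaabb'
  #11 SA[11]=0  'baaabbbbabbaabbaaabb'
  #12 SA[12]=10  'baabbaaabb'
  #13 SA[13]=7  'babbaabbaaabb'
  #14 SA[14]=18  'bb'
  #15 SA[15]=13  'bbaaabb'
  #16 SA[16]=9  'bbaabbaaabb'
  #17 SA[17]=6  'bbabbaabbaaabb'
  #18 SA[18]=5  'bbbabbaabbaaabb'
  #19 SA[19]=4  'bbbbabbaabbaaabb'

SA = [15, 1, 16, 11, 2, 17, 12, 8, 3, 19, 14, 0, 10, 7, 18, 13, 9, 6, 5, 4]
i: (SA[i-1],SA[i]) lcp shared
  1: (15,1) 5 'aaabb'
  2: (1,16) 2 'aa'
  3: (16,11) 4 'aabb'
  4: (11,2) 4 'aabb'
  5: (2,17) 1 'a'
  6: (17,12) 3 'abb'
  7: (12,8) 5 'abbaa'
  8: (8,3) 3 'abb'
  9: (3,19) 0 ''
  10: (19,14) 1 'b'
  11: (14,0) 6 'baaabb'
  12: (0,10) 3 'baa'
  13: (10,7) 2 'ba'
  14: (7,18) 1 'b'
  15: (18,13) 2 'bb'
  16: (13,9) 4 'bbaa'
  17: (9,6) 3 'bba'
  18: (6,5) 2 'bb'
  19: (5,4) 3 'bbb'

n(n+1)/2 = 20·21/2 = 210
Σ LCP = 0 + 5 + 2 + 4 + 4 + 1 + 3 + 5 + 3 + 0 + 1 + 6 + 3 + 2 + 1 + 2 + 4 + 3 + 2 + 3 = 54
distinct = 210 − 54 = 156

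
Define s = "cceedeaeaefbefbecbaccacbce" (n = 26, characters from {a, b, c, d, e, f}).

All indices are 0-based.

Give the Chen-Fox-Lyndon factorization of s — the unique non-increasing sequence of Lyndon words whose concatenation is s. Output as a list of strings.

["cceede", "aeaefbefbecb", "acc", "acbce"]

emit factor 1: 'cceede' (i=0, period=6)
emit factor 2: 'aeaefbefbecb' (i=6, period=12)
emit factor 3: 'acc' (i=18, period=3)
emit factor 4: 'acbce' (i=21, period=5)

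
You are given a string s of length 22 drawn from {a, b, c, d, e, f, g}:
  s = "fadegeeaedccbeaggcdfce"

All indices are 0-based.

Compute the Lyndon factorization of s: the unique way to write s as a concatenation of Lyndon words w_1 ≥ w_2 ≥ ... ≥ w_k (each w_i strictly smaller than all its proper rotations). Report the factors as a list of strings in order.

["f", "adegeeaedccbeaggcdfce"]

emit factor 1: 'f' (i=0, period=1)
emit factor 2: 'adegeeaedccbeaggcdfce' (i=1, period=21)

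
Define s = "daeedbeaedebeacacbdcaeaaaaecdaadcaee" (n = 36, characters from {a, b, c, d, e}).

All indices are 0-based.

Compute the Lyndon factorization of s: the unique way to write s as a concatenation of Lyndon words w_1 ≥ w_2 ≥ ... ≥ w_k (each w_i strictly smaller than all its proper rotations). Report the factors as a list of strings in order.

["d", "aeedbe", "aedebe", "acacbdcae", "aaaaecdaadcaee"]

emit factor 1: 'd' (i=0, period=1)
emit factor 2: 'aeedbe' (i=1, period=6)
emit factor 3: 'aedebe' (i=7, period=6)
emit factor 4: 'acacbdcae' (i=13, period=9)
emit factor 5: 'aaaaecdaadcaee' (i=22, period=14)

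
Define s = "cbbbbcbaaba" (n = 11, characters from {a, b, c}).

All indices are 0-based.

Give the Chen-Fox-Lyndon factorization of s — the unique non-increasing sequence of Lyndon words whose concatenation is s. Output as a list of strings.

emit factor 1: 'c' (i=0, period=1)
emit factor 2: 'bbbbc' (i=1, period=5)
emit factor 3: 'b' (i=6, period=1)
emit factor 4: 'aab' (i=7, period=3)
emit factor 5: 'a' (i=10, period=1)

["c", "bbbbc", "b", "aab", "a"]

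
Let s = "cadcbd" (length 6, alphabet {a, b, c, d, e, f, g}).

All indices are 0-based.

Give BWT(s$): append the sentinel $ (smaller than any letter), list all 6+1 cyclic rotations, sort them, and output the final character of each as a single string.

rank  rotation last
    0  $cadcbd  d
    1  adcbd$c  c
    2  bd$cadc  c
    3  cadcbd$  $
    4  cbd$cad  d
    5  d$cadcb  b
    6  dcbd$ca  a

dcc$dba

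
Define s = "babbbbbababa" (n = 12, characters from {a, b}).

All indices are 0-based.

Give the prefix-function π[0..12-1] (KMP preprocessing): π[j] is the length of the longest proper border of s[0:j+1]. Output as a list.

π[0] = 0
j=1 s[j]='a': π[1]=0 (border '')
j=2 s[j]='b': π[2]=1 (border 'b')
j=3 s[j]='b': k: 1→0; π[3]=1 (border 'b')
j=4 s[j]='b': k: 1→0; π[4]=1 (border 'b')
j=5 s[j]='b': k: 1→0; π[5]=1 (border 'b')
j=6 s[j]='b': k: 1→0; π[6]=1 (border 'b')
j=7 s[j]='a': π[7]=2 (border 'ba')
j=8 s[j]='b': π[8]=3 (border 'bab')
j=9 s[j]='a': k: 3→1; π[9]=2 (border 'ba')
j=10 s[j]='b': π[10]=3 (border 'bab')
j=11 s[j]='a': k: 3→1; π[11]=2 (border 'ba')

[0, 0, 1, 1, 1, 1, 1, 2, 3, 2, 3, 2]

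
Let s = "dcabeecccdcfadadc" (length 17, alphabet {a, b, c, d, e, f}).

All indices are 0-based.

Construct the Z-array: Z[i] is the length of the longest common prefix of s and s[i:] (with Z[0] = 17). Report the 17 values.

[17, 0, 0, 0, 0, 0, 0, 0, 0, 2, 0, 0, 0, 1, 0, 2, 0]

Z[0]=17
i=1: outside box; Z[1]=0
i=2: outside box; Z[2]=0
i=3: outside box; Z[3]=0
i=4: outside box; Z[4]=0
i=5: outside box; Z[5]=0
i=6: outside box; Z[6]=0
i=7: outside box; Z[7]=0
i=8: outside box; Z[8]=0
i=9: outside box; Z[9]=2 extend→box=[9,11)
i=10: min(r-i=1, Z[1]=0)=0; Z[10]=0
i=11: outside box; Z[11]=0
i=12: outside box; Z[12]=0
i=13: outside box; Z[13]=1 extend→box=[13,14)
i=14: outside box; Z[14]=0
i=15: outside box; Z[15]=2 extend→box=[15,17)
i=16: min(r-i=1, Z[1]=0)=0; Z[16]=0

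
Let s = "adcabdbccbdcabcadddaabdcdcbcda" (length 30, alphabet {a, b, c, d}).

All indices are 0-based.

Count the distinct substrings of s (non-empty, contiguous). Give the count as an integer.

418

rank | idx | suffix
   0 |  29 | a
   1 |  19 | aabdcdcbcda
   2 |  12 | abcadddaabdcdcbcda
   3 |   3 | abdbccbdcabcadddaabdcdcbcda
   4 |  20 | abdcdcbcda
   5 |   0 | adcabdbccbdcabcadddaabdcdcbcda
   6 |  15 | adddaabdcdcbcda
   7 |  13 | bcadddaabdcdcbcda
   8 |   6 | bccbdcabcadddaabdcdcbcda
   9 |  26 | bcda
  10 |   4 | bdbccbdcabcadddaabdcdcbcda
  11 |   9 | bdcabcadddaabdcdcbcda
  12 |  21 | bdcdcbcda
  13 |  11 | cabcadddaabdcdcbcda
  14 |   2 | cabdbccbdcabcadddaabdcdcbcda
  15 |  14 | cadddaabdcdcbcda
  16 |  25 | cbcda
  17 |   8 | cbdcabcadddaabdcdcbcda
  18 |   7 | ccbdcabcadddaabdcdcbcda
  19 |  27 | cda
  20 |  23 | cdcbcda
  21 |  28 | da
  22 |  18 | daabdcdcbcda
  23 |   5 | dbccbdcabcadddaabdcdcbcda
  24 |  10 | dcabcadddaabdcdcbcda
  25 |   1 | dcabdbccbdcabcadddaabdcdcbcda
  26 |  24 | dcbcda
  27 |  22 | dcdcbcda
  28 |  17 | ddaabdcdcbcda
  29 |  16 | dddaabdcdcbcda

SA = [29, 19, 12, 3, 20, 0, 15, 13, 6, 26, 4, 9, 21, 11, 2, 14, 25, 8, 7, 27, 23, 28, 18, 5, 10, 1, 24, 22, 17, 16]
i: (SA[i-1],SA[i]) lcp shared
  1: (29,19) 1 'a'
  2: (19,12) 1 'a'
  3: (12,3) 2 'ab'
  4: (3,20) 3 'abd'
  5: (20,0) 1 'a'
  6: (0,15) 2 'ad'
  7: (15,13) 0 ''
  8: (13,6) 2 'bc'
  9: (6,26) 2 'bc'
  10: (26,4) 1 'b'
  11: (4,9) 2 'bd'
  12: (9,21) 3 'bdc'
  13: (21,11) 0 ''
  14: (11,2) 3 'cab'
  15: (2,14) 2 'ca'
  16: (14,25) 1 'c'
  17: (25,8) 2 'cb'
  18: (8,7) 1 'c'
  19: (7,27) 1 'c'
  20: (27,23) 2 'cd'
  21: (23,28) 0 ''
  22: (28,18) 2 'da'
  23: (18,5) 1 'd'
  24: (5,10) 1 'd'
  25: (10,1) 4 'dcab'
  26: (1,24) 2 'dc'
  27: (24,22) 2 'dc'
  28: (22,17) 1 'd'
  29: (17,16) 2 'dd'

n(n+1)/2 = 30·31/2 = 465
Σ LCP = 0 + 1 + 1 + 2 + 3 + 1 + 2 + 0 + 2 + 2 + 1 + 2 + 3 + 0 + 3 + 2 + 1 + 2 + 1 + 1 + 2 + 0 + 2 + 1 + 1 + 4 + 2 + 2 + 1 + 2 = 47
distinct = 465 − 47 = 418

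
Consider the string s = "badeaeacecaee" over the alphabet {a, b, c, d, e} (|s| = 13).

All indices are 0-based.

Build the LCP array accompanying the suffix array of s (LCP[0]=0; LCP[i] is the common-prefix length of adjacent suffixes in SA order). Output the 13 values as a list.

rank | idx | suffix
   0 |   6 | acecaee
   1 |   1 | adeaeacecaee
   2 |   4 | aeacecaee
   3 |  10 | aee
   4 |   0 | badeaeacecaee
   5 |   9 | caee
   6 |   7 | cecaee
   7 |   2 | deaeacecaee
   8 |  12 | e
   9 |   5 | eacecaee
  10 |   3 | eaeacecaee
  11 |   8 | ecaee
  12 |  11 | ee

SA = [6, 1, 4, 10, 0, 9, 7, 2, 12, 5, 3, 8, 11]
i: (SA[i-1],SA[i]) lcp shared
  1: (6,1) 1 'a'
  2: (1,4) 1 'a'
  3: (4,10) 2 'ae'
  4: (10,0) 0 ''
  5: (0,9) 0 ''
  6: (9,7) 1 'c'
  7: (7,2) 0 ''
  8: (2,12) 0 ''
  9: (12,5) 1 'e'
  10: (5,3) 2 'ea'
  11: (3,8) 1 'e'
  12: (8,11) 1 'e'

[0, 1, 1, 2, 0, 0, 1, 0, 0, 1, 2, 1, 1]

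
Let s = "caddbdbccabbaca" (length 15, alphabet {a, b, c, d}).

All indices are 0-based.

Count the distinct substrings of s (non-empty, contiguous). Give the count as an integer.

rank→(start, suffix):
  0 → (14, 'a')
  1 → (9, 'abbaca')
  2 → (12, 'aca')
  3 → (1, 'addbdbccabbaca')
  4 → (11, 'baca')
  5 → (10, 'bbaca')
  6 → (6, 'bccabbaca')
  7 → (4, 'bdbccabbaca')
  8 → (13, 'ca')
  9 → (8, 'cabbaca')
  10 → (0, 'caddbdbccabbaca')
  11 → (7, 'ccabbaca')
  12 → (5, 'dbccabbaca')
  13 → (3, 'dbdbccabbaca')
  14 → (2, 'ddbdbccabbaca')

SA = [14, 9, 12, 1, 11, 10, 6, 4, 13, 8, 0, 7, 5, 3, 2]
i: (SA[i-1],SA[i]) lcp shared
  1: (14,9) 1 'a'
  2: (9,12) 1 'a'
  3: (12,1) 1 'a'
  4: (1,11) 0 ''
  5: (11,10) 1 'b'
  6: (10,6) 1 'b'
  7: (6,4) 1 'b'
  8: (4,13) 0 ''
  9: (13,8) 2 'ca'
  10: (8,0) 2 'ca'
  11: (0,7) 1 'c'
  12: (7,5) 0 ''
  13: (5,3) 2 'db'
  14: (3,2) 1 'd'

n(n+1)/2 = 15·16/2 = 120
Σ LCP = 0 + 1 + 1 + 1 + 0 + 1 + 1 + 1 + 0 + 2 + 2 + 1 + 0 + 2 + 1 = 14
distinct = 120 − 14 = 106

106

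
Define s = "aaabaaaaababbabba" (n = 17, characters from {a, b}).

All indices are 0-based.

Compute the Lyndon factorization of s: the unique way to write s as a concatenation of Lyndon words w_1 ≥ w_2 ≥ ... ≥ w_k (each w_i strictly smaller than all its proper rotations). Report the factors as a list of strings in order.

["aaab", "aaaaababbabb", "a"]

emit factor 1: 'aaab' (i=0, period=4)
emit factor 2: 'aaaaababbabb' (i=4, period=12)
emit factor 3: 'a' (i=16, period=1)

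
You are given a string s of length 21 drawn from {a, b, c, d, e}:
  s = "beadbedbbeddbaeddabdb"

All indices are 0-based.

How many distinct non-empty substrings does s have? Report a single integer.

204

sorted suffixes:
  #0 SA[0]=17  'abdb'
  #1 SA[1]=2  'adbedbbeddbaeddabdb'
  #2 SA[2]=13  'aeddabdb'
  #3 SA[3]=20  'b'
  #4 SA[4]=12  'baeddabdb'
  #5 SA[5]=7  'bbeddbaeddabdb'
  #6 SA[6]=18  'bdb'
  #7 SA[7]=0  'beadbedbbeddbaeddabdb'
  #8 SA[8]=4  'bedbbeddbaeddabdb'
  #9 SA[9]=8  'beddbaeddabdb'
  #10 SA[10]=16  'dabdb'
  #11 SA[11]=19  'db'
  #12 SA[12]=11  'dbaeddabdb'
  #13 SA[13]=6  'dbbeddbaeddabdb'
  #14 SA[14]=3  'dbedbbeddbaeddabdb'
  #15 SA[15]=15  'ddabdb'
  #16 SA[16]=10  'ddbaeddabdb'
  #17 SA[17]=1  'eadbedbbeddbaeddabdb'
  #18 SA[18]=5  'edbbeddbaeddabdb'
  #19 SA[19]=14  'eddabdb'
  #20 SA[20]=9  'eddbaeddabdb'

SA = [17, 2, 13, 20, 12, 7, 18, 0, 4, 8, 16, 19, 11, 6, 3, 15, 10, 1, 5, 14, 9]
i: (SA[i-1],SA[i]) lcp shared
  1: (17,2) 1 'a'
  2: (2,13) 1 'a'
  3: (13,20) 0 ''
  4: (20,12) 1 'b'
  5: (12,7) 1 'b'
  6: (7,18) 1 'b'
  7: (18,0) 1 'b'
  8: (0,4) 2 'be'
  9: (4,8) 3 'bed'
  10: (8,16) 0 ''
  11: (16,19) 1 'd'
  12: (19,11) 2 'db'
  13: (11,6) 2 'db'
  14: (6,3) 2 'db'
  15: (3,15) 1 'd'
  16: (15,10) 2 'dd'
  17: (10,1) 0 ''
  18: (1,5) 1 'e'
  19: (5,14) 2 'ed'
  20: (14,9) 3 'edd'

n(n+1)/2 = 21·22/2 = 231
Σ LCP = 0 + 1 + 1 + 0 + 1 + 1 + 1 + 1 + 2 + 3 + 0 + 1 + 2 + 2 + 2 + 1 + 2 + 0 + 1 + 2 + 3 = 27
distinct = 231 − 27 = 204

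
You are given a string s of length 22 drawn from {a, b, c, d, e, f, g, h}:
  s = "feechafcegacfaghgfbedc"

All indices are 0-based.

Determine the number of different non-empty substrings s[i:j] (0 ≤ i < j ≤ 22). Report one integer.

rank→(start, suffix):
  0 → (10, 'acfaghgfbedc')
  1 → (5, 'afcegacfaghgfbedc')
  2 → (13, 'aghgfbedc')
  3 → (18, 'bedc')
  4 → (21, 'c')
  5 → (7, 'cegacfaghgfbedc')
  6 → (11, 'cfaghgfbedc')
  7 → (3, 'chafcegacfaghgfbedc')
  8 → (20, 'dc')
  9 → (2, 'echafcegacfaghgfbedc')
  10 → (19, 'edc')
  11 → (1, 'eechafcegacfaghgfbedc')
  12 → (8, 'egacfaghgfbedc')
  13 → (12, 'faghgfbedc')
  14 → (17, 'fbedc')
  15 → (6, 'fcegacfaghgfbedc')
  16 → (0, 'feechafcegacfaghgfbedc')
  17 → (9, 'gacfaghgfbedc')
  18 → (16, 'gfbedc')
  19 → (14, 'ghgfbedc')
  20 → (4, 'hafcegacfaghgfbedc')
  21 → (15, 'hgfbedc')

SA = [10, 5, 13, 18, 21, 7, 11, 3, 20, 2, 19, 1, 8, 12, 17, 6, 0, 9, 16, 14, 4, 15]
[i] adj suffixes → lcp
  [1] 10/5 → 1 ('a')
  [2] 5/13 → 1 ('a')
  [3] 13/18 → 0 ('')
  [4] 18/21 → 0 ('')
  [5] 21/7 → 1 ('c')
  [6] 7/11 → 1 ('c')
  [7] 11/3 → 1 ('c')
  [8] 3/20 → 0 ('')
  [9] 20/2 → 0 ('')
  [10] 2/19 → 1 ('e')
  [11] 19/1 → 1 ('e')
  [12] 1/8 → 1 ('e')
  [13] 8/12 → 0 ('')
  [14] 12/17 → 1 ('f')
  [15] 17/6 → 1 ('f')
  [16] 6/0 → 1 ('f')
  [17] 0/9 → 0 ('')
  [18] 9/16 → 1 ('g')
  [19] 16/14 → 1 ('g')
  [20] 14/4 → 0 ('')
  [21] 4/15 → 1 ('h')

n(n+1)/2 = 22·23/2 = 253
Σ LCP = 0 + 1 + 1 + 0 + 0 + 1 + 1 + 1 + 0 + 0 + 1 + 1 + 1 + 0 + 1 + 1 + 1 + 0 + 1 + 1 + 0 + 1 = 14
distinct = 253 − 14 = 239

239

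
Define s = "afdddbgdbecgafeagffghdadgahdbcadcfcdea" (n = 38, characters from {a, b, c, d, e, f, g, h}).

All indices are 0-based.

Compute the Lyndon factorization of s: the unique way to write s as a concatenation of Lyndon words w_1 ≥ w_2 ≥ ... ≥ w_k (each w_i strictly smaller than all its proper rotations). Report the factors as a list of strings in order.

emit factor 1: 'afdddbgdbecgafeagffghd' (i=0, period=22)
emit factor 2: 'adgahdbc' (i=22, period=8)
emit factor 3: 'adcfcde' (i=30, period=7)
emit factor 4: 'a' (i=37, period=1)

["afdddbgdbecgafeagffghd", "adgahdbc", "adcfcde", "a"]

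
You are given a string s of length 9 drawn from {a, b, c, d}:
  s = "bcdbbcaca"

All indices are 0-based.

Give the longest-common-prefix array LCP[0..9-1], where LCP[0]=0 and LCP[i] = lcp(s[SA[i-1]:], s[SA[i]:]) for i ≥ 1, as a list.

rank→(start, suffix):
  0 → (8, 'a')
  1 → (6, 'aca')
  2 → (3, 'bbcaca')
  3 → (4, 'bcaca')
  4 → (0, 'bcdbbcaca')
  5 → (7, 'ca')
  6 → (5, 'caca')
  7 → (1, 'cdbbcaca')
  8 → (2, 'dbbcaca')

SA = [8, 6, 3, 4, 0, 7, 5, 1, 2]
rank  pair      lcp
   1  s[8:],s[6:]  1  'a'
   2  s[6:],s[3:]  0  ''
   3  s[3:],s[4:]  1  'b'
   4  s[4:],s[0:]  2  'bc'
   5  s[0:],s[7:]  0  ''
   6  s[7:],s[5:]  2  'ca'
   7  s[5:],s[1:]  1  'c'
   8  s[1:],s[2:]  0  ''

[0, 1, 0, 1, 2, 0, 2, 1, 0]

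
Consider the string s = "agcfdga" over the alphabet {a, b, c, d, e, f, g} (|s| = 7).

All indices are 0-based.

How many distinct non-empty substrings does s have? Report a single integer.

rank | idx | suffix
   0 |   6 | a
   1 |   0 | agcfdga
   2 |   2 | cfdga
   3 |   4 | dga
   4 |   3 | fdga
   5 |   5 | ga
   6 |   1 | gcfdga

SA = [6, 0, 2, 4, 3, 5, 1]
[i] adj suffixes → lcp
  [1] 6/0 → 1 ('a')
  [2] 0/2 → 0 ('')
  [3] 2/4 → 0 ('')
  [4] 4/3 → 0 ('')
  [5] 3/5 → 0 ('')
  [6] 5/1 → 1 ('g')

n(n+1)/2 = 7·8/2 = 28
Σ LCP = 0 + 1 + 0 + 0 + 0 + 0 + 1 = 2
distinct = 28 − 2 = 26

26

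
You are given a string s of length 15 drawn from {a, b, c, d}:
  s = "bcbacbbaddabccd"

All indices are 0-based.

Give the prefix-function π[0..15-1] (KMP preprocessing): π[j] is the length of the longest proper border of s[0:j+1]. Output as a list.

π[0] = 0
j=1 s[j]='c': π[1]=0 (border '')
j=2 s[j]='b': π[2]=1 (border 'b')
j=3 s[j]='a': k: 1→0; π[3]=0 (border '')
j=4 s[j]='c': π[4]=0 (border '')
j=5 s[j]='b': π[5]=1 (border 'b')
j=6 s[j]='b': k: 1→0; π[6]=1 (border 'b')
j=7 s[j]='a': k: 1→0; π[7]=0 (border '')
j=8 s[j]='d': π[8]=0 (border '')
j=9 s[j]='d': π[9]=0 (border '')
j=10 s[j]='a': π[10]=0 (border '')
j=11 s[j]='b': π[11]=1 (border 'b')
j=12 s[j]='c': π[12]=2 (border 'bc')
j=13 s[j]='c': k: 2→0; π[13]=0 (border '')
j=14 s[j]='d': π[14]=0 (border '')

[0, 0, 1, 0, 0, 1, 1, 0, 0, 0, 0, 1, 2, 0, 0]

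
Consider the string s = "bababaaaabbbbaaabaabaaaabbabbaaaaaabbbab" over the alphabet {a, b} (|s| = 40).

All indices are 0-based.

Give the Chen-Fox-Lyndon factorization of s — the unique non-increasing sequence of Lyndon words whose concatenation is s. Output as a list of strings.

["b", "ab", "ab", "aaaabbbbaaabaab", "aaaabbabb", "aaaaaabbbab"]

emit factor 1: 'b' (i=0, period=1)
emit factor 2: 'ab' (i=1, period=2)
emit factor 3: 'ab' (i=3, period=2)
emit factor 4: 'aaaabbbbaaabaab' (i=5, period=15)
emit factor 5: 'aaaabbabb' (i=20, period=9)
emit factor 6: 'aaaaaabbbab' (i=29, period=11)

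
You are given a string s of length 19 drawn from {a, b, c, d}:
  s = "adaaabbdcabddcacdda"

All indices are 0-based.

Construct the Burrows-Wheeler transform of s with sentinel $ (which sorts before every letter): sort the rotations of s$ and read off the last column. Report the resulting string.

rank  rotation              last
    0  $adaaabbdcabddcacdda  a
    1  a$adaaabbdcabddcacdd  d
    2  aaabbdcabddcacdda$ad  d
    3  aabbdcabddcacdda$ada  a
    4  abbdcabddcacdda$adaa  a
    5  abddcacdda$adaaabbdc  c
    6  acdda$adaaabbdcabddc  c
    7  adaaabbdcabddcacdda$  $
    8  bbdcabddcacdda$adaaa  a
    9  bdcabddcacdda$adaaab  b
   10  bddcacdda$adaaabbdca  a
   11  cabddcacdda$adaaabbd  d
   12  cacdda$adaaabbdcabdd  d
   13  cdda$adaaabbdcabddca  a
   14  da$adaaabbdcabddcacd  d
   15  daaabbdcabddcacdda$a  a
   16  dcabddcacdda$adaaabb  b
   17  dcacdda$adaaabbdcabd  d
   18  dda$adaaabbdcabddcac  c
   19  ddcacdda$adaaabbdcab  b

addaacc$abaddadabdcb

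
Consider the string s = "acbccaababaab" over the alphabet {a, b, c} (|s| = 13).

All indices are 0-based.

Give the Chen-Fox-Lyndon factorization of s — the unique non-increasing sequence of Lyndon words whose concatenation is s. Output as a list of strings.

emit factor 1: 'acbcc' (i=0, period=5)
emit factor 2: 'aabab' (i=5, period=5)
emit factor 3: 'aab' (i=10, period=3)

["acbcc", "aabab", "aab"]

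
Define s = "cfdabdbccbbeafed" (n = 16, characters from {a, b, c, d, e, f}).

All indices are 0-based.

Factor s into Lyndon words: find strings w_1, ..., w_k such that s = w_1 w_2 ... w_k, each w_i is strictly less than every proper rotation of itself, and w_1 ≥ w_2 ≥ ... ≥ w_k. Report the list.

["cfd", "abdbccbbeafed"]

emit factor 1: 'cfd' (i=0, period=3)
emit factor 2: 'abdbccbbeafed' (i=3, period=13)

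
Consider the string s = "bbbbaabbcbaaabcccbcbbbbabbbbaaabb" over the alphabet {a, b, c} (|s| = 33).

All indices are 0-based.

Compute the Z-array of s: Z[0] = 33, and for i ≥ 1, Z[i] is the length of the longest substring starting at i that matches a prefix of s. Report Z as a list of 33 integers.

[33, 3, 2, 1, 0, 0, 2, 1, 0, 1, 0, 0, 0, 1, 0, 0, 0, 1, 0, 5, 3, 2, 1, 0, 6, 3, 2, 1, 0, 0, 0, 2, 1]

Z[0]=33
i=1: fresh scan; Z[1]=3 scan→box=[1,4)
i=2: min(r-i=2, Z[1]=3)=2; Z[2]=2
i=3: min(r-i=1, Z[2]=2)=1; Z[3]=1
i=4: fresh scan; Z[4]=0
i=5: fresh scan; Z[5]=0
i=6: fresh scan; Z[6]=2 scan→box=[6,8)
i=7: min(r-i=1, Z[1]=3)=1; Z[7]=1
i=8: fresh scan; Z[8]=0
i=9: fresh scan; Z[9]=1 scan→box=[9,10)
i=10: fresh scan; Z[10]=0
i=11: fresh scan; Z[11]=0
i=12: fresh scan; Z[12]=0
i=13: fresh scan; Z[13]=1 scan→box=[13,14)
i=14: fresh scan; Z[14]=0
i=15: fresh scan; Z[15]=0
i=16: fresh scan; Z[16]=0
i=17: fresh scan; Z[17]=1 scan→box=[17,18)
i=18: fresh scan; Z[18]=0
i=19: fresh scan; Z[19]=5 scan→box=[19,24)
i=20: min(r-i=4, Z[1]=3)=3; Z[20]=3
i=21: min(r-i=3, Z[2]=2)=2; Z[21]=2
i=22: min(r-i=2, Z[3]=1)=1; Z[22]=1
i=23: min(r-i=1, Z[4]=0)=0; Z[23]=0
i=24: fresh scan; Z[24]=6 scan→box=[24,30)
i=25: min(r-i=5, Z[1]=3)=3; Z[25]=3
i=26: min(r-i=4, Z[2]=2)=2; Z[26]=2
i=27: min(r-i=3, Z[3]=1)=1; Z[27]=1
i=28: min(r-i=2, Z[4]=0)=0; Z[28]=0
i=29: min(r-i=1, Z[5]=0)=0; Z[29]=0
i=30: fresh scan; Z[30]=0
i=31: fresh scan; Z[31]=2 scan→box=[31,33)
i=32: min(r-i=1, Z[1]=3)=1; Z[32]=1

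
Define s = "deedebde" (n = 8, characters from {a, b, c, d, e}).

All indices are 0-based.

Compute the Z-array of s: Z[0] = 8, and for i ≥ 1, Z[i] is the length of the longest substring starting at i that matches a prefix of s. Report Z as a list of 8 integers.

Z[0]=8
i=1: fresh scan; Z[1]=0
i=2: fresh scan; Z[2]=0
i=3: fresh scan; Z[3]=2 scan→box=[3,5)
i=4: min(r-i=1, Z[1]=0)=0; Z[4]=0
i=5: fresh scan; Z[5]=0
i=6: fresh scan; Z[6]=2 scan→box=[6,8)
i=7: min(r-i=1, Z[1]=0)=0; Z[7]=0

[8, 0, 0, 2, 0, 0, 2, 0]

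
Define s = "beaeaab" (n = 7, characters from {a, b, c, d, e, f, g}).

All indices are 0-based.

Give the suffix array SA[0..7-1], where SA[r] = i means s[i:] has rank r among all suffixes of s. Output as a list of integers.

[4, 5, 2, 6, 0, 3, 1]

rank→(start, suffix):
  0 → (4, 'aab')
  1 → (5, 'ab')
  2 → (2, 'aeaab')
  3 → (6, 'b')
  4 → (0, 'beaeaab')
  5 → (3, 'eaab')
  6 → (1, 'eaeaab')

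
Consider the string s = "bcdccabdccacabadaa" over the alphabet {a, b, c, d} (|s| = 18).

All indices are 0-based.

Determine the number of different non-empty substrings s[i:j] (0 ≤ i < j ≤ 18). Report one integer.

148

rank→(start, suffix):
  0 → (17, 'a')
  1 → (16, 'aa')
  2 → (12, 'abadaa')
  3 → (5, 'abdccacabadaa')
  4 → (10, 'acabadaa')
  5 → (14, 'adaa')
  6 → (13, 'badaa')
  7 → (0, 'bcdccabdccacabadaa')
  8 → (6, 'bdccacabadaa')
  9 → (11, 'cabadaa')
  10 → (4, 'cabdccacabadaa')
  11 → (9, 'cacabadaa')
  12 → (3, 'ccabdccacabadaa')
  13 → (8, 'ccacabadaa')
  14 → (1, 'cdccabdccacabadaa')
  15 → (15, 'daa')
  16 → (2, 'dccabdccacabadaa')
  17 → (7, 'dccacabadaa')

SA = [17, 16, 12, 5, 10, 14, 13, 0, 6, 11, 4, 9, 3, 8, 1, 15, 2, 7]
[i] adj suffixes → lcp
  [1] 17/16 → 1 ('a')
  [2] 16/12 → 1 ('a')
  [3] 12/5 → 2 ('ab')
  [4] 5/10 → 1 ('a')
  [5] 10/14 → 1 ('a')
  [6] 14/13 → 0 ('')
  [7] 13/0 → 1 ('b')
  [8] 0/6 → 1 ('b')
  [9] 6/11 → 0 ('')
  [10] 11/4 → 3 ('cab')
  [11] 4/9 → 2 ('ca')
  [12] 9/3 → 1 ('c')
  [13] 3/8 → 3 ('cca')
  [14] 8/1 → 1 ('c')
  [15] 1/15 → 0 ('')
  [16] 15/2 → 1 ('d')
  [17] 2/7 → 4 ('dcca')

n(n+1)/2 = 18·19/2 = 171
Σ LCP = 0 + 1 + 1 + 2 + 1 + 1 + 0 + 1 + 1 + 0 + 3 + 2 + 1 + 3 + 1 + 0 + 1 + 4 = 23
distinct = 171 − 23 = 148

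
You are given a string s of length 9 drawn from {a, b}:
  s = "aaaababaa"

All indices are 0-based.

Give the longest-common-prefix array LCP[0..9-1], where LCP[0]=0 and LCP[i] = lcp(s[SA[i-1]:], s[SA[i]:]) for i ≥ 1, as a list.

[0, 1, 2, 3, 2, 1, 3, 0, 2]

rank→(start, suffix):
  0 → (8, 'a')
  1 → (7, 'aa')
  2 → (0, 'aaaababaa')
  3 → (1, 'aaababaa')
  4 → (2, 'aababaa')
  5 → (5, 'abaa')
  6 → (3, 'ababaa')
  7 → (6, 'baa')
  8 → (4, 'babaa')

SA = [8, 7, 0, 1, 2, 5, 3, 6, 4]
[i] adj suffixes → lcp
  [1] 8/7 → 1 ('a')
  [2] 7/0 → 2 ('aa')
  [3] 0/1 → 3 ('aaa')
  [4] 1/2 → 2 ('aa')
  [5] 2/5 → 1 ('a')
  [6] 5/3 → 3 ('aba')
  [7] 3/6 → 0 ('')
  [8] 6/4 → 2 ('ba')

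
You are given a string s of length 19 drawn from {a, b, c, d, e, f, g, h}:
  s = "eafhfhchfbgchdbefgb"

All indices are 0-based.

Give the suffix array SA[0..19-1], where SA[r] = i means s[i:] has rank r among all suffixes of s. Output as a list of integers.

sorted suffixes:
  #0 SA[0]=1  'afhfhchfbgchdbefgb'
  #1 SA[1]=18  'b'
  #2 SA[2]=14  'befgb'
  #3 SA[3]=9  'bgchdbefgb'
  #4 SA[4]=11  'chdbefgb'
  #5 SA[5]=6  'chfbgchdbefgb'
  #6 SA[6]=13  'dbefgb'
  #7 SA[7]=0  'eafhfhchfbgchdbefgb'
  #8 SA[8]=15  'efgb'
  #9 SA[9]=8  'fbgchdbefgb'
  #10 SA[10]=16  'fgb'
  #11 SA[11]=4  'fhchfbgchdbefgb'
  #12 SA[12]=2  'fhfhchfbgchdbefgb'
  #13 SA[13]=17  'gb'
  #14 SA[14]=10  'gchdbefgb'
  #15 SA[15]=5  'hchfbgchdbefgb'
  #16 SA[16]=12  'hdbefgb'
  #17 SA[17]=7  'hfbgchdbefgb'
  #18 SA[18]=3  'hfhchfbgchdbefgb'

[1, 18, 14, 9, 11, 6, 13, 0, 15, 8, 16, 4, 2, 17, 10, 5, 12, 7, 3]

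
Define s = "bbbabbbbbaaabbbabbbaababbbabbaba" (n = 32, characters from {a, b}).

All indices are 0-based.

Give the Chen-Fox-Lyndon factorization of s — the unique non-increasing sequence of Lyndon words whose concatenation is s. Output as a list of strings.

emit factor 1: 'b' (i=0, period=1)
emit factor 2: 'b' (i=1, period=1)
emit factor 3: 'b' (i=2, period=1)
emit factor 4: 'abbbbb' (i=3, period=6)
emit factor 5: 'aaabbbabbbaababbbabbab' (i=9, period=22)
emit factor 6: 'a' (i=31, period=1)

["b", "b", "b", "abbbbb", "aaabbbabbbaababbbabbab", "a"]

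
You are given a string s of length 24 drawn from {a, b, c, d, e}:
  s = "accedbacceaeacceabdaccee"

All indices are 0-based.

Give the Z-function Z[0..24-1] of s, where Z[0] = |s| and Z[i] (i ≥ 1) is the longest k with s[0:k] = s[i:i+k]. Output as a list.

Z[0]=24
i=1: i≥r, start 0; Z[1]=0
i=2: i≥r, start 0; Z[2]=0
i=3: i≥r, start 0; Z[3]=0
i=4: i≥r, start 0; Z[4]=0
i=5: i≥r, start 0; Z[5]=0
i=6: i≥r, start 0; Z[6]=4 extend→box=[6,10)
i=7: min(r-i=3, Z[1]=0)=0; Z[7]=0
i=8: min(r-i=2, Z[2]=0)=0; Z[8]=0
i=9: min(r-i=1, Z[3]=0)=0; Z[9]=0
i=10: i≥r, start 0; Z[10]=1 extend→box=[10,11)
i=11: i≥r, start 0; Z[11]=0
i=12: i≥r, start 0; Z[12]=4 extend→box=[12,16)
i=13: min(r-i=3, Z[1]=0)=0; Z[13]=0
i=14: min(r-i=2, Z[2]=0)=0; Z[14]=0
i=15: min(r-i=1, Z[3]=0)=0; Z[15]=0
i=16: i≥r, start 0; Z[16]=1 extend→box=[16,17)
i=17: i≥r, start 0; Z[17]=0
i=18: i≥r, start 0; Z[18]=0
i=19: i≥r, start 0; Z[19]=4 extend→box=[19,23)
i=20: min(r-i=3, Z[1]=0)=0; Z[20]=0
i=21: min(r-i=2, Z[2]=0)=0; Z[21]=0
i=22: min(r-i=1, Z[3]=0)=0; Z[22]=0
i=23: i≥r, start 0; Z[23]=0

[24, 0, 0, 0, 0, 0, 4, 0, 0, 0, 1, 0, 4, 0, 0, 0, 1, 0, 0, 4, 0, 0, 0, 0]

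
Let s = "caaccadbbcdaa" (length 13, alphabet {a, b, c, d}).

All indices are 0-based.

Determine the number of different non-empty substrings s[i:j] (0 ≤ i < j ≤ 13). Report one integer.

80

rank | idx | suffix
   0 |  12 | a
   1 |  11 | aa
   2 |   1 | aaccadbbcdaa
   3 |   2 | accadbbcdaa
   4 |   5 | adbbcdaa
   5 |   7 | bbcdaa
   6 |   8 | bcdaa
   7 |   0 | caaccadbbcdaa
   8 |   4 | cadbbcdaa
   9 |   3 | ccadbbcdaa
  10 |   9 | cdaa
  11 |  10 | daa
  12 |   6 | dbbcdaa

SA = [12, 11, 1, 2, 5, 7, 8, 0, 4, 3, 9, 10, 6]
rank  pair      lcp
   1  s[12:],s[11:]  1  'a'
   2  s[11:],s[1:]  2  'aa'
   3  s[1:],s[2:]  1  'a'
   4  s[2:],s[5:]  1  'a'
   5  s[5:],s[7:]  0  ''
   6  s[7:],s[8:]  1  'b'
   7  s[8:],s[0:]  0  ''
   8  s[0:],s[4:]  2  'ca'
   9  s[4:],s[3:]  1  'c'
  10  s[3:],s[9:]  1  'c'
  11  s[9:],s[10:]  0  ''
  12  s[10:],s[6:]  1  'd'

n(n+1)/2 = 13·14/2 = 91
Σ LCP = 0 + 1 + 2 + 1 + 1 + 0 + 1 + 0 + 2 + 1 + 1 + 0 + 1 = 11
distinct = 91 − 11 = 80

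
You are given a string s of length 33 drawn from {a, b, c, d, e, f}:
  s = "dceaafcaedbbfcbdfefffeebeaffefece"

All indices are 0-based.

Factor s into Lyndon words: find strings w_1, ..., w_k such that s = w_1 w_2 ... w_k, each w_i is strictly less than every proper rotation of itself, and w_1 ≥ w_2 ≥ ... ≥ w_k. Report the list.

emit factor 1: 'd' (i=0, period=1)
emit factor 2: 'ce' (i=1, period=2)
emit factor 3: 'aafcaedbbfcbdfefffeebeaffefece' (i=3, period=30)

["d", "ce", "aafcaedbbfcbdfefffeebeaffefece"]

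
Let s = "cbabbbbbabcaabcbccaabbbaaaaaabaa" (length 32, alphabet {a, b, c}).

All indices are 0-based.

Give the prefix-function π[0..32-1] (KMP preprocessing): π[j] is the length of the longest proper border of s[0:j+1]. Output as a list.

[0, 0, 0, 0, 0, 0, 0, 0, 0, 0, 1, 0, 0, 0, 1, 2, 1, 1, 0, 0, 0, 0, 0, 0, 0, 0, 0, 0, 0, 0, 0, 0]

π[0] = 0
j=1 s[j]='b': π[1]=0 (border '')
j=2 s[j]='a': π[2]=0 (border '')
j=3 s[j]='b': π[3]=0 (border '')
j=4 s[j]='b': π[4]=0 (border '')
j=5 s[j]='b': π[5]=0 (border '')
j=6 s[j]='b': π[6]=0 (border '')
j=7 s[j]='b': π[7]=0 (border '')
j=8 s[j]='a': π[8]=0 (border '')
j=9 s[j]='b': π[9]=0 (border '')
j=10 s[j]='c': π[10]=1 (border 'c')
j=11 s[j]='a': k: 1→0; π[11]=0 (border '')
j=12 s[j]='a': π[12]=0 (border '')
j=13 s[j]='b': π[13]=0 (border '')
j=14 s[j]='c': π[14]=1 (border 'c')
j=15 s[j]='b': π[15]=2 (border 'cb')
j=16 s[j]='c': k: 2→0; π[16]=1 (border 'c')
j=17 s[j]='c': k: 1→0; π[17]=1 (border 'c')
j=18 s[j]='a': k: 1→0; π[18]=0 (border '')
j=19 s[j]='a': π[19]=0 (border '')
j=20 s[j]='b': π[20]=0 (border '')
j=21 s[j]='b': π[21]=0 (border '')
j=22 s[j]='b': π[22]=0 (border '')
j=23 s[j]='a': π[23]=0 (border '')
j=24 s[j]='a': π[24]=0 (border '')
j=25 s[j]='a': π[25]=0 (border '')
j=26 s[j]='a': π[26]=0 (border '')
j=27 s[j]='a': π[27]=0 (border '')
j=28 s[j]='a': π[28]=0 (border '')
j=29 s[j]='b': π[29]=0 (border '')
j=30 s[j]='a': π[30]=0 (border '')
j=31 s[j]='a': π[31]=0 (border '')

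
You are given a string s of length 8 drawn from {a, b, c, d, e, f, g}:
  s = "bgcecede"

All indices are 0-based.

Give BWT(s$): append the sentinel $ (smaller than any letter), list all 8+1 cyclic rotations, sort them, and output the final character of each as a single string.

rank  rotation   last
    0  $bgcecede  e
    1  bgcecede$  $
    2  cecede$bg  g
    3  cede$bgce  e
    4  de$bgcece  e
    5  e$bgceced  d
    6  ecede$bgc  c
    7  ede$bgcec  c
    8  gcecede$b  b

e$geedccb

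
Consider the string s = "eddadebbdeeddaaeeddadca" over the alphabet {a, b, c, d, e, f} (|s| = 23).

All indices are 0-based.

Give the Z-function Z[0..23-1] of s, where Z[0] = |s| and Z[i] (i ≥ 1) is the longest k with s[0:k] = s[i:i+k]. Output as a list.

Z[0]=23
i=1: fresh scan; Z[1]=0
i=2: fresh scan; Z[2]=0
i=3: fresh scan; Z[3]=0
i=4: fresh scan; Z[4]=0
i=5: fresh scan; Z[5]=1 scan→box=[5,6)
i=6: fresh scan; Z[6]=0
i=7: fresh scan; Z[7]=0
i=8: fresh scan; Z[8]=0
i=9: fresh scan; Z[9]=1 scan→box=[9,10)
i=10: fresh scan; Z[10]=4 scan→box=[10,14)
i=11: min(r-i=3, Z[1]=0)=0; Z[11]=0
i=12: min(r-i=2, Z[2]=0)=0; Z[12]=0
i=13: min(r-i=1, Z[3]=0)=0; Z[13]=0
i=14: fresh scan; Z[14]=0
i=15: fresh scan; Z[15]=1 scan→box=[15,16)
i=16: fresh scan; Z[16]=5 scan→box=[16,21)
i=17: min(r-i=4, Z[1]=0)=0; Z[17]=0
i=18: min(r-i=3, Z[2]=0)=0; Z[18]=0
i=19: min(r-i=2, Z[3]=0)=0; Z[19]=0
i=20: min(r-i=1, Z[4]=0)=0; Z[20]=0
i=21: fresh scan; Z[21]=0
i=22: fresh scan; Z[22]=0

[23, 0, 0, 0, 0, 1, 0, 0, 0, 1, 4, 0, 0, 0, 0, 1, 5, 0, 0, 0, 0, 0, 0]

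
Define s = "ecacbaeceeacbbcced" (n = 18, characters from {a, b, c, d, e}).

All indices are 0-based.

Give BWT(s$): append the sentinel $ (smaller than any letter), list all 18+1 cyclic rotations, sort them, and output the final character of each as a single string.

dcebccbeaabceee$acc

rank  rotation             last
    0  $ecacbaeceeacbbcced  d
    1  acbaeceeacbbcced$ec  c
    2  acbbcced$ecacbaecee  e
    3  aeceeacbbcced$ecacb  b
    4  baeceeacbbcced$ecac  c
    5  bbcced$ecacbaeceeac  c
    6  bcced$ecacbaeceeacb  b
    7  cacbaeceeacbbcced$e  e
    8  cbaeceeacbbcced$eca  a
    9  cbbcced$ecacbaeceea  a
   10  cced$ecacbaeceeacbb  b
   11  ced$ecacbaeceeacbbc  c
   12  ceeacbbcced$ecacbae  e
   13  d$ecacbaeceeacbbcce  e
   14  eacbbcced$ecacbaece  e
   15  ecacbaeceeacbbcced$  $
   16  eceeacbbcced$ecacba  a
   17  ed$ecacbaeceeacbbcc  c
   18  eeacbbcced$ecacbaec  c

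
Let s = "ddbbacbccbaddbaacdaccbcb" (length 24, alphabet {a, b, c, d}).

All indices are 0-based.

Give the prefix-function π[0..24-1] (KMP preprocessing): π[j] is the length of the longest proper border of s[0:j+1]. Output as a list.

[0, 1, 0, 0, 0, 0, 0, 0, 0, 0, 0, 1, 2, 3, 0, 0, 0, 1, 0, 0, 0, 0, 0, 0]

π[0] = 0
j=1 s[j]='d': π[1]=1 (border 'd')
j=2 s[j]='b': k: 1→0; π[2]=0 (border '')
j=3 s[j]='b': π[3]=0 (border '')
j=4 s[j]='a': π[4]=0 (border '')
j=5 s[j]='c': π[5]=0 (border '')
j=6 s[j]='b': π[6]=0 (border '')
j=7 s[j]='c': π[7]=0 (border '')
j=8 s[j]='c': π[8]=0 (border '')
j=9 s[j]='b': π[9]=0 (border '')
j=10 s[j]='a': π[10]=0 (border '')
j=11 s[j]='d': π[11]=1 (border 'd')
j=12 s[j]='d': π[12]=2 (border 'dd')
j=13 s[j]='b': π[13]=3 (border 'ddb')
j=14 s[j]='a': k: 3→0; π[14]=0 (border '')
j=15 s[j]='a': π[15]=0 (border '')
j=16 s[j]='c': π[16]=0 (border '')
j=17 s[j]='d': π[17]=1 (border 'd')
j=18 s[j]='a': k: 1→0; π[18]=0 (border '')
j=19 s[j]='c': π[19]=0 (border '')
j=20 s[j]='c': π[20]=0 (border '')
j=21 s[j]='b': π[21]=0 (border '')
j=22 s[j]='c': π[22]=0 (border '')
j=23 s[j]='b': π[23]=0 (border '')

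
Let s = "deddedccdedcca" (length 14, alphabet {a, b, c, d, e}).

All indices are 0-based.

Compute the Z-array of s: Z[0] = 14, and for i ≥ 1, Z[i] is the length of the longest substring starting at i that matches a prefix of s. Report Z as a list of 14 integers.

Z[0]=14
i=1: fresh scan; Z[1]=0
i=2: fresh scan; Z[2]=1 extend→box=[2,3)
i=3: fresh scan; Z[3]=3 extend→box=[3,6)
i=4: min(r-i=2, Z[1]=0)=0; Z[4]=0
i=5: min(r-i=1, Z[2]=1)=1; Z[5]=1
i=6: fresh scan; Z[6]=0
i=7: fresh scan; Z[7]=0
i=8: fresh scan; Z[8]=3 extend→box=[8,11)
i=9: min(r-i=2, Z[1]=0)=0; Z[9]=0
i=10: min(r-i=1, Z[2]=1)=1; Z[10]=1
i=11: fresh scan; Z[11]=0
i=12: fresh scan; Z[12]=0
i=13: fresh scan; Z[13]=0

[14, 0, 1, 3, 0, 1, 0, 0, 3, 0, 1, 0, 0, 0]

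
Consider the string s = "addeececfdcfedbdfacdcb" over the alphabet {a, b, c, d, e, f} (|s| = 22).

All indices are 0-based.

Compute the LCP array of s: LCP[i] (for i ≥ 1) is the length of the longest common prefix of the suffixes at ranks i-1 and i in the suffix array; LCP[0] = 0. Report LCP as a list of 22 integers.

[0, 1, 0, 1, 0, 1, 1, 1, 2, 0, 1, 2, 1, 1, 1, 0, 2, 1, 1, 0, 1, 1]

rank→(start, suffix):
  0 → (17, 'acdcb')
  1 → (0, 'addeececfdcfedbdfacdcb')
  2 → (21, 'b')
  3 → (14, 'bdfacdcb')
  4 → (20, 'cb')
  5 → (18, 'cdcb')
  6 → (5, 'cecfdcfedbdfacdcb')
  7 → (7, 'cfdcfedbdfacdcb')
  8 → (10, 'cfedbdfacdcb')
  9 → (13, 'dbdfacdcb')
  10 → (19, 'dcb')
  11 → (9, 'dcfedbdfacdcb')
  12 → (1, 'ddeececfdcfedbdfacdcb')
  13 → (2, 'deececfdcfedbdfacdcb')
  14 → (15, 'dfacdcb')
  15 → (4, 'ececfdcfedbdfacdcb')
  16 → (6, 'ecfdcfedbdfacdcb')
  17 → (12, 'edbdfacdcb')
  18 → (3, 'eececfdcfedbdfacdcb')
  19 → (16, 'facdcb')
  20 → (8, 'fdcfedbdfacdcb')
  21 → (11, 'fedbdfacdcb')

SA = [17, 0, 21, 14, 20, 18, 5, 7, 10, 13, 19, 9, 1, 2, 15, 4, 6, 12, 3, 16, 8, 11]
rank  pair      lcp
   1  s[17:],s[0:]  1  'a'
   2  s[0:],s[21:]  0  ''
   3  s[21:],s[14:]  1  'b'
   4  s[14:],s[20:]  0  ''
   5  s[20:],s[18:]  1  'c'
   6  s[18:],s[5:]  1  'c'
   7  s[5:],s[7:]  1  'c'
   8  s[7:],s[10:]  2  'cf'
   9  s[10:],s[13:]  0  ''
  10  s[13:],s[19:]  1  'd'
  11  s[19:],s[9:]  2  'dc'
  12  s[9:],s[1:]  1  'd'
  13  s[1:],s[2:]  1  'd'
  14  s[2:],s[15:]  1  'd'
  15  s[15:],s[4:]  0  ''
  16  s[4:],s[6:]  2  'ec'
  17  s[6:],s[12:]  1  'e'
  18  s[12:],s[3:]  1  'e'
  19  s[3:],s[16:]  0  ''
  20  s[16:],s[8:]  1  'f'
  21  s[8:],s[11:]  1  'f'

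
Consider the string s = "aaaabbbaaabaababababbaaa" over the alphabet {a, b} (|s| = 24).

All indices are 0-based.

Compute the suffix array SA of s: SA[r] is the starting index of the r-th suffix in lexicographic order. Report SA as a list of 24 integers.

[23, 22, 21, 0, 7, 1, 8, 11, 2, 9, 12, 14, 16, 18, 3, 20, 6, 10, 13, 15, 17, 19, 5, 4]

rank | idx | suffix
   0 |  23 | a
   1 |  22 | aa
   2 |  21 | aaa
   3 |   0 | aaaabbbaaabaababababbaaa
   4 |   7 | aaabaababababbaaa
   5 |   1 | aaabbbaaabaababababbaaa
   6 |   8 | aabaababababbaaa
   7 |  11 | aababababbaaa
   8 |   2 | aabbbaaabaababababbaaa
   9 |   9 | abaababababbaaa
  10 |  12 | ababababbaaa
  11 |  14 | abababbaaa
  12 |  16 | ababbaaa
  13 |  18 | abbaaa
  14 |   3 | abbbaaabaababababbaaa
  15 |  20 | baaa
  16 |   6 | baaabaababababbaaa
  17 |  10 | baababababbaaa
  18 |  13 | babababbaaa
  19 |  15 | bababbaaa
  20 |  17 | babbaaa
  21 |  19 | bbaaa
  22 |   5 | bbaaabaababababbaaa
  23 |   4 | bbbaaabaababababbaaa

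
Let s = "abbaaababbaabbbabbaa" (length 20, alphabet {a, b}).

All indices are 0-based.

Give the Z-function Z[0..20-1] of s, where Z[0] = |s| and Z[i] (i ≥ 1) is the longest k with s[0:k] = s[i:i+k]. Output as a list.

Z[0]=20
i=1: i≥r, start 0; Z[1]=0
i=2: i≥r, start 0; Z[2]=0
i=3: i≥r, start 0; Z[3]=1 grow→box=[3,4)
i=4: i≥r, start 0; Z[4]=1 grow→box=[4,5)
i=5: i≥r, start 0; Z[5]=2 grow→box=[5,7)
i=6: min(r-i=1, Z[1]=0)=0; Z[6]=0
i=7: i≥r, start 0; Z[7]=5 grow→box=[7,12)
i=8: min(r-i=4, Z[1]=0)=0; Z[8]=0
i=9: min(r-i=3, Z[2]=0)=0; Z[9]=0
i=10: min(r-i=2, Z[3]=1)=1; Z[10]=1
i=11: min(r-i=1, Z[4]=1)=1; Z[11]=3 grow→box=[11,14)
i=12: min(r-i=2, Z[1]=0)=0; Z[12]=0
i=13: min(r-i=1, Z[2]=0)=0; Z[13]=0
i=14: i≥r, start 0; Z[14]=0
i=15: i≥r, start 0; Z[15]=5 grow→box=[15,20)
i=16: min(r-i=4, Z[1]=0)=0; Z[16]=0
i=17: min(r-i=3, Z[2]=0)=0; Z[17]=0
i=18: min(r-i=2, Z[3]=1)=1; Z[18]=1
i=19: min(r-i=1, Z[4]=1)=1; Z[19]=1

[20, 0, 0, 1, 1, 2, 0, 5, 0, 0, 1, 3, 0, 0, 0, 5, 0, 0, 1, 1]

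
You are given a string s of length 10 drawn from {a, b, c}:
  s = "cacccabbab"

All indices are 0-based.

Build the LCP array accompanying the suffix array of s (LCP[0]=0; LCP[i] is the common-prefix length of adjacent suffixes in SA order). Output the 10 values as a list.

[0, 2, 1, 0, 1, 1, 0, 2, 1, 2]

rank | idx | suffix
   0 |   8 | ab
   1 |   5 | abbab
   2 |   1 | acccabbab
   3 |   9 | b
   4 |   7 | bab
   5 |   6 | bbab
   6 |   4 | cabbab
   7 |   0 | cacccabbab
   8 |   3 | ccabbab
   9 |   2 | cccabbab

SA = [8, 5, 1, 9, 7, 6, 4, 0, 3, 2]
[i] adj suffixes → lcp
  [1] 8/5 → 2 ('ab')
  [2] 5/1 → 1 ('a')
  [3] 1/9 → 0 ('')
  [4] 9/7 → 1 ('b')
  [5] 7/6 → 1 ('b')
  [6] 6/4 → 0 ('')
  [7] 4/0 → 2 ('ca')
  [8] 0/3 → 1 ('c')
  [9] 3/2 → 2 ('cc')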